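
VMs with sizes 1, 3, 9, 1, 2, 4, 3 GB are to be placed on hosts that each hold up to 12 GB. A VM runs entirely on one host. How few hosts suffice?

Total = 9 + 4 + 3 + 3 + 2 + 1 + 1 = 23 GB.
Lower bound: ⌈23/12⌉ = 2 hosts.
A packing using 2 hosts:
  host 1: 9 + 3 = 12
  host 2: 4 + 3 + 2 + 1 + 1 = 11
This matches the lower bound, so 2 is optimal.

2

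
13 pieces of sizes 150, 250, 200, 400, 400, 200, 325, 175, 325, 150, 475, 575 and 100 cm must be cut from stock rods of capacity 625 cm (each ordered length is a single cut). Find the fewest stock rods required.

Total = 575 + 475 + 400 + 400 + 325 + 325 + 250 + 200 + 200 + 175 + 150 + 150 + 100 = 3725 cm.
Lower bound: ⌈3725/625⌉ = 6 stock rods.
A packing using 7 stock rods:
  stock rod 1: 575 = 575
  stock rod 2: 475 + 150 = 625
  stock rod 3: 400 + 200 = 600
  stock rod 4: 400 + 200 = 600
  stock rod 5: 325 + 250 = 575
  stock rod 6: 325 + 175 + 100 = 600
  stock rod 7: 150 = 150
No arrangement into 6 stock rods stays within capacity, so 7 is optimal.

7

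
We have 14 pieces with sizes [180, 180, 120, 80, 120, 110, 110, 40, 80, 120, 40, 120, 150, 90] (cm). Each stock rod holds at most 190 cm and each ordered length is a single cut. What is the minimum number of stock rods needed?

10

Total = 180 + 180 + 150 + 120 + 120 + 120 + 120 + 110 + 110 + 90 + 80 + 80 + 40 + 40 = 1540 cm.
Lower bound: ⌈1540/190⌉ = 9 stock rods.
A packing using 10 stock rods:
  stock rod 1: 180 = 180
  stock rod 2: 180 = 180
  stock rod 3: 150 + 40 = 190
  stock rod 4: 120 + 40 = 160
  stock rod 5: 120 = 120
  stock rod 6: 120 = 120
  stock rod 7: 120 = 120
  stock rod 8: 110 + 80 = 190
  stock rod 9: 110 + 80 = 190
  stock rod 10: 90 = 90
No arrangement into 9 stock rods stays within capacity, so 10 is optimal.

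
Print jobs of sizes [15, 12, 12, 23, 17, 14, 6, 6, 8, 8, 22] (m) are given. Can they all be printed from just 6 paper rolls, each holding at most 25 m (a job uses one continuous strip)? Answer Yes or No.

No

Total = 143 m; ⌈143/25⌉ = 6.
The bound of 6 does not rule out 6, but exhaustive search shows no assignment into 6 paper rolls of capacity 25 m exists — the minimum is 7.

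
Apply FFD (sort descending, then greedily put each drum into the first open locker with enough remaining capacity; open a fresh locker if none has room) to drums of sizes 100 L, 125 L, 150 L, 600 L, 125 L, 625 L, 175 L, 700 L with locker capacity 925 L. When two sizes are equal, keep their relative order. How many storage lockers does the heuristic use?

3

Sorted descending: 700, 625, 600, 175, 150, 125, 125, 100.
  700 → locker 1 (new)  [load 700/925]
  625 → locker 2 (new)  [load 625/925]
  600 → locker 3 (new)  [load 600/925]
  175 → locker 1  [load 875/925]
  150 → locker 2  [load 775/925]
  125 → locker 2  [load 900/925]
  125 → locker 3  [load 725/925]
  100 → locker 3  [load 825/925]
3 storage lockers opened.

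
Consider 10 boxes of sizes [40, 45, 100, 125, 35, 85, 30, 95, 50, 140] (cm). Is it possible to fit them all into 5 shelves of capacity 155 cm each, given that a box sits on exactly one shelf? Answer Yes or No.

No

Total = 745 cm; ⌈745/155⌉ = 5.
The bound of 5 does not rule out 5, but exhaustive search shows no assignment into 5 shelves of capacity 155 cm exists — the minimum is 6.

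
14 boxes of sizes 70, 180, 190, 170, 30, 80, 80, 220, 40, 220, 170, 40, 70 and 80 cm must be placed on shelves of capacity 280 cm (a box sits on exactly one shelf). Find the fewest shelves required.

Total = 220 + 220 + 190 + 180 + 170 + 170 + 80 + 80 + 80 + 70 + 70 + 40 + 40 + 30 = 1640 cm.
Lower bound: ⌈1640/280⌉ = 6 shelves.
A packing using 7 shelves:
  shelf 1: 220 + 40 = 260
  shelf 2: 220 + 40 = 260
  shelf 3: 190 + 80 = 270
  shelf 4: 180 + 80 = 260
  shelf 5: 170 + 80 + 30 = 280
  shelf 6: 170 + 70 = 240
  shelf 7: 70 = 70
No arrangement into 6 shelves stays within capacity, so 7 is optimal.

7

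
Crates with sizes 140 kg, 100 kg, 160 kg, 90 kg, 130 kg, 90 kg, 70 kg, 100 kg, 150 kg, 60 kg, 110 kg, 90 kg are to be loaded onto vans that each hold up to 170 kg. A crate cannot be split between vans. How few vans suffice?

10

Total = 160 + 150 + 140 + 130 + 110 + 100 + 100 + 90 + 90 + 90 + 70 + 60 = 1290 kg.
Lower bound: ⌈1290/170⌉ = 8 vans.
Also, 10 crates each exceed 85 kg, and no two of those can share a van, so at least 10 vans are needed.
A packing using 10 vans:
  van 1: 160 = 160
  van 2: 150 = 150
  van 3: 140 = 140
  van 4: 130 = 130
  van 5: 110 + 60 = 170
  van 6: 100 + 70 = 170
  van 7: 100 = 100
  van 8: 90 = 90
  van 9: 90 = 90
  van 10: 90 = 90
This matches the lower bound, so 10 is optimal.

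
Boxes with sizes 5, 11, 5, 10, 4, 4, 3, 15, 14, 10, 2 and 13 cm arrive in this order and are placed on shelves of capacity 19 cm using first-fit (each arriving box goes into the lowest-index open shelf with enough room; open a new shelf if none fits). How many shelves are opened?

  5 → shelf 1 (new)  [load 5/19]
  11 → shelf 1  [load 16/19]
  5 → shelf 2 (new)  [load 5/19]
  10 → shelf 2  [load 15/19]
  4 → shelf 2  [load 19/19]
  4 → shelf 3 (new)  [load 4/19]
  3 → shelf 1  [load 19/19]
  15 → shelf 3  [load 19/19]
  14 → shelf 4 (new)  [load 14/19]
  10 → shelf 5 (new)  [load 10/19]
  2 → shelf 4  [load 16/19]
  13 → shelf 6 (new)  [load 13/19]
6 shelves opened.

6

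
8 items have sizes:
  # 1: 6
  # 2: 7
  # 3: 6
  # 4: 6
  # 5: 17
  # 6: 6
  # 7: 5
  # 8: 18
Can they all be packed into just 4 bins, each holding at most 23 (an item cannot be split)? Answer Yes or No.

A valid assignment using 4 bins:
  bin 1: 18 + 5 = 23
  bin 2: 17 + 6 = 23
  bin 3: 7 + 6 + 6 = 19
  bin 4: 6 = 6
Every load is within 23, so 4 bins suffice.

Yes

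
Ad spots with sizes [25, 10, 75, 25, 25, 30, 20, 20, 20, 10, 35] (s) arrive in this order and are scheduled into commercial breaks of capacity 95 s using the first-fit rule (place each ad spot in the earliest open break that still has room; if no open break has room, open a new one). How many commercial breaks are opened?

4

  25 → break 1 (new)  [load 25/95]
  10 → break 1  [load 35/95]
  75 → break 2 (new)  [load 75/95]
  25 → break 1  [load 60/95]
  25 → break 1  [load 85/95]
  30 → break 3 (new)  [load 30/95]
  20 → break 2  [load 95/95]
  20 → break 3  [load 50/95]
  20 → break 3  [load 70/95]
  10 → break 1  [load 95/95]
  35 → break 4 (new)  [load 35/95]
4 commercial breaks opened.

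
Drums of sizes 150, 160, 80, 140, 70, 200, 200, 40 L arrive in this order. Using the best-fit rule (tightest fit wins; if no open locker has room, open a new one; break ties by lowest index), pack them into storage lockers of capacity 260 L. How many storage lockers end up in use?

  150 → locker 1 (new)  [load 150/260]
  160 → locker 2 (new)  [load 160/260]
  80 → locker 2  [load 240/260]
  140 → locker 3 (new)  [load 140/260]
  70 → locker 1  [load 220/260]
  200 → locker 4 (new)  [load 200/260]
  200 → locker 5 (new)  [load 200/260]
  40 → locker 1  [load 260/260]
5 storage lockers opened.

5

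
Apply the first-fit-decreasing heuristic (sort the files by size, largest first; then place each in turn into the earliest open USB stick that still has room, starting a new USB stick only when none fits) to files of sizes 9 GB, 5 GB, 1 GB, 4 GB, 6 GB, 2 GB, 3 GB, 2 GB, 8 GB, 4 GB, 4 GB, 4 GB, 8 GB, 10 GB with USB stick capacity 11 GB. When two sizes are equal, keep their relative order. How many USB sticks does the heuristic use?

Sorted descending: 10, 9, 8, 8, 6, 5, 4, 4, 4, 4, 3, 2, 2, 1.
  10 → USB stick 1 (new)  [load 10/11]
  9 → USB stick 2 (new)  [load 9/11]
  8 → USB stick 3 (new)  [load 8/11]
  8 → USB stick 4 (new)  [load 8/11]
  6 → USB stick 5 (new)  [load 6/11]
  5 → USB stick 5  [load 11/11]
  4 → USB stick 6 (new)  [load 4/11]
  4 → USB stick 6  [load 8/11]
  4 → USB stick 7 (new)  [load 4/11]
  4 → USB stick 7  [load 8/11]
  3 → USB stick 3  [load 11/11]
  2 → USB stick 2  [load 11/11]
  2 → USB stick 4  [load 10/11]
  1 → USB stick 1  [load 11/11]
7 USB sticks opened.

7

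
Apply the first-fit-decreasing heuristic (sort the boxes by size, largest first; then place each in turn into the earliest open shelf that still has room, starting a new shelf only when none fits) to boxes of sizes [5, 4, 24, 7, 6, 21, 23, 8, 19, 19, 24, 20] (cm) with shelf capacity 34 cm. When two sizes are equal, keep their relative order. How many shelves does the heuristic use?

7

Sorted descending: 24, 24, 23, 21, 20, 19, 19, 8, 7, 6, 5, 4.
  24 → shelf 1 (new)  [load 24/34]
  24 → shelf 2 (new)  [load 24/34]
  23 → shelf 3 (new)  [load 23/34]
  21 → shelf 4 (new)  [load 21/34]
  20 → shelf 5 (new)  [load 20/34]
  19 → shelf 6 (new)  [load 19/34]
  19 → shelf 7 (new)  [load 19/34]
  8 → shelf 1  [load 32/34]
  7 → shelf 2  [load 31/34]
  6 → shelf 3  [load 29/34]
  5 → shelf 3  [load 34/34]
  4 → shelf 4  [load 25/34]
7 shelves opened.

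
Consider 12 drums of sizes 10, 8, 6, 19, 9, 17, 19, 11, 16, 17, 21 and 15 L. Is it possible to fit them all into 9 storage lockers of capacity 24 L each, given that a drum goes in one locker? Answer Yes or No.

Yes

A valid assignment using 8 storage lockers:
  locker 1: 21 = 21
  locker 2: 19 = 19
  locker 3: 19 = 19
  locker 4: 17 + 6 = 23
  locker 5: 17 = 17
  locker 6: 16 + 8 = 24
  locker 7: 15 + 9 = 24
  locker 8: 11 + 10 = 21
That uses only 8 ≤ 9, so 9 storage lockers are enough.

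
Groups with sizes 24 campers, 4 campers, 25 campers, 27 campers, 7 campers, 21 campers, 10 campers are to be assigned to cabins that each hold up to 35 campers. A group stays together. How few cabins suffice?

Total = 27 + 25 + 24 + 21 + 10 + 7 + 4 = 118 campers.
Lower bound: ⌈118/35⌉ = 4 cabins.
A packing using 4 cabins:
  cabin 1: 27 + 7 = 34
  cabin 2: 25 + 10 = 35
  cabin 3: 24 + 4 = 28
  cabin 4: 21 = 21
This matches the lower bound, so 4 is optimal.

4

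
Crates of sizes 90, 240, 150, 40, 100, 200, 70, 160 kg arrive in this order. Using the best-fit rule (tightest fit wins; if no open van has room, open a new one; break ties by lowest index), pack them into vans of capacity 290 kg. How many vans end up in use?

4

  90 → van 1 (new)  [load 90/290]
  240 → van 2 (new)  [load 240/290]
  150 → van 1  [load 240/290]
  40 → van 1  [load 280/290]
  100 → van 3 (new)  [load 100/290]
  200 → van 4 (new)  [load 200/290]
  70 → van 4  [load 270/290]
  160 → van 3  [load 260/290]
4 vans opened.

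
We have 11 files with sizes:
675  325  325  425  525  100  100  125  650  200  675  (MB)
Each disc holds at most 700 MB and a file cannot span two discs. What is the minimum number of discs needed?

7

Total = 675 + 675 + 650 + 525 + 425 + 325 + 325 + 200 + 125 + 100 + 100 = 4125 MB.
Lower bound: ⌈4125/700⌉ = 6 discs.
A packing using 7 discs:
  disc 1: 675 = 675
  disc 2: 675 = 675
  disc 3: 650 = 650
  disc 4: 525 + 125 = 650
  disc 5: 425 + 200 = 625
  disc 6: 325 + 325 = 650
  disc 7: 100 + 100 = 200
No arrangement into 6 discs stays within capacity, so 7 is optimal.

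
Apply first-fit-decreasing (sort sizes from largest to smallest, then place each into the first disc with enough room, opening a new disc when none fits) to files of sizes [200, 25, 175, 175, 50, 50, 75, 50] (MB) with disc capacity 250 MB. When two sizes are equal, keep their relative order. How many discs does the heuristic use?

Sorted descending: 200, 175, 175, 75, 50, 50, 50, 25.
  200 → disc 1 (new)  [load 200/250]
  175 → disc 2 (new)  [load 175/250]
  175 → disc 3 (new)  [load 175/250]
  75 → disc 2  [load 250/250]
  50 → disc 1  [load 250/250]
  50 → disc 3  [load 225/250]
  50 → disc 4 (new)  [load 50/250]
  25 → disc 3  [load 250/250]
4 discs opened.

4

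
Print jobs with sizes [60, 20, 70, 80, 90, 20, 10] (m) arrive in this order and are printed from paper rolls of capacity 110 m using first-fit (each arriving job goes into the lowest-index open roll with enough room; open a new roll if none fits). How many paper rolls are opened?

4

  60 → roll 1 (new)  [load 60/110]
  20 → roll 1  [load 80/110]
  70 → roll 2 (new)  [load 70/110]
  80 → roll 3 (new)  [load 80/110]
  90 → roll 4 (new)  [load 90/110]
  20 → roll 1  [load 100/110]
  10 → roll 1  [load 110/110]
4 paper rolls opened.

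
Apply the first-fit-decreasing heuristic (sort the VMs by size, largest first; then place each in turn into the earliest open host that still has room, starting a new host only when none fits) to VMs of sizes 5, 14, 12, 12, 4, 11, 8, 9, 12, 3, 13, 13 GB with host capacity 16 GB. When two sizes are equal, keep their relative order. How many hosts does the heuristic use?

9

Sorted descending: 14, 13, 13, 12, 12, 12, 11, 9, 8, 5, 4, 3.
  14 → host 1 (new)  [load 14/16]
  13 → host 2 (new)  [load 13/16]
  13 → host 3 (new)  [load 13/16]
  12 → host 4 (new)  [load 12/16]
  12 → host 5 (new)  [load 12/16]
  12 → host 6 (new)  [load 12/16]
  11 → host 7 (new)  [load 11/16]
  9 → host 8 (new)  [load 9/16]
  8 → host 9 (new)  [load 8/16]
  5 → host 7  [load 16/16]
  4 → host 4  [load 16/16]
  3 → host 2  [load 16/16]
9 hosts opened.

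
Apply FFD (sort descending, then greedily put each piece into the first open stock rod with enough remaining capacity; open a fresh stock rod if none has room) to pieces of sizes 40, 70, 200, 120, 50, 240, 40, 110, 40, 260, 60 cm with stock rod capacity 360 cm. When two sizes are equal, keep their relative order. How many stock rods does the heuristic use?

4

Sorted descending: 260, 240, 200, 120, 110, 70, 60, 50, 40, 40, 40.
  260 → stock rod 1 (new)  [load 260/360]
  240 → stock rod 2 (new)  [load 240/360]
  200 → stock rod 3 (new)  [load 200/360]
  120 → stock rod 2  [load 360/360]
  110 → stock rod 3  [load 310/360]
  70 → stock rod 1  [load 330/360]
  60 → stock rod 4 (new)  [load 60/360]
  50 → stock rod 3  [load 360/360]
  40 → stock rod 4  [load 100/360]
  40 → stock rod 4  [load 140/360]
  40 → stock rod 4  [load 180/360]
4 stock rods opened.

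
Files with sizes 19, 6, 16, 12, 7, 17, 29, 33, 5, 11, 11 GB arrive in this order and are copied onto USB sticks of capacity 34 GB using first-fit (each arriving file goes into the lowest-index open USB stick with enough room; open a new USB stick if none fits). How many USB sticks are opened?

6

  19 → USB stick 1 (new)  [load 19/34]
  6 → USB stick 1  [load 25/34]
  16 → USB stick 2 (new)  [load 16/34]
  12 → USB stick 2  [load 28/34]
  7 → USB stick 1  [load 32/34]
  17 → USB stick 3 (new)  [load 17/34]
  29 → USB stick 4 (new)  [load 29/34]
  33 → USB stick 5 (new)  [load 33/34]
  5 → USB stick 2  [load 33/34]
  11 → USB stick 3  [load 28/34]
  11 → USB stick 6 (new)  [load 11/34]
6 USB sticks opened.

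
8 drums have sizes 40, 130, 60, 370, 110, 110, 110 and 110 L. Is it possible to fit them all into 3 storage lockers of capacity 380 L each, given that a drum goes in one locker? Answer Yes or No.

A valid assignment using 3 storage lockers:
  locker 1: 370 = 370
  locker 2: 130 + 110 + 110 = 350
  locker 3: 110 + 110 + 60 + 40 = 320
Every load is within 380 L, so 3 storage lockers suffice.

Yes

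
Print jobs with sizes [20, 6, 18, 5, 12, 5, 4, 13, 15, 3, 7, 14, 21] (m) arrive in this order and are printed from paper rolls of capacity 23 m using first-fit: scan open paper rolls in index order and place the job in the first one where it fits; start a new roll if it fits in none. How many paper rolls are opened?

7

  20 → roll 1 (new)  [load 20/23]
  6 → roll 2 (new)  [load 6/23]
  18 → roll 3 (new)  [load 18/23]
  5 → roll 2  [load 11/23]
  12 → roll 2  [load 23/23]
  5 → roll 3  [load 23/23]
  4 → roll 4 (new)  [load 4/23]
  13 → roll 4  [load 17/23]
  15 → roll 5 (new)  [load 15/23]
  3 → roll 1  [load 23/23]
  7 → roll 5  [load 22/23]
  14 → roll 6 (new)  [load 14/23]
  21 → roll 7 (new)  [load 21/23]
7 paper rolls opened.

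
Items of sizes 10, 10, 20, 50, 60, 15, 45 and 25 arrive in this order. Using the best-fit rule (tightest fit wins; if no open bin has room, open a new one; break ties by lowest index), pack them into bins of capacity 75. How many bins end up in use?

4

  10 → bin 1 (new)  [load 10/75]
  10 → bin 1  [load 20/75]
  20 → bin 1  [load 40/75]
  50 → bin 2 (new)  [load 50/75]
  60 → bin 3 (new)  [load 60/75]
  15 → bin 3  [load 75/75]
  45 → bin 4 (new)  [load 45/75]
  25 → bin 2  [load 75/75]
4 bins opened.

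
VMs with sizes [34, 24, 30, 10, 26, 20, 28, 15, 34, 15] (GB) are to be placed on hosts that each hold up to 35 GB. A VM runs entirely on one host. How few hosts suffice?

Total = 34 + 34 + 30 + 28 + 26 + 24 + 20 + 15 + 15 + 10 = 236 GB.
Lower bound: ⌈236/35⌉ = 7 hosts.
A packing using 8 hosts:
  host 1: 34 = 34
  host 2: 34 = 34
  host 3: 30 = 30
  host 4: 28 = 28
  host 5: 26 = 26
  host 6: 24 + 10 = 34
  host 7: 20 + 15 = 35
  host 8: 15 = 15
No arrangement into 7 hosts stays within capacity, so 8 is optimal.

8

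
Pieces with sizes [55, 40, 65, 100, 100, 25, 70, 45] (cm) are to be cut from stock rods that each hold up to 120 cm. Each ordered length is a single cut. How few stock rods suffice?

5

Total = 100 + 100 + 70 + 65 + 55 + 45 + 40 + 25 = 500 cm.
Lower bound: ⌈500/120⌉ = 5 stock rods.
A packing using 5 stock rods:
  stock rod 1: 100 = 100
  stock rod 2: 100 = 100
  stock rod 3: 70 + 45 = 115
  stock rod 4: 65 + 55 = 120
  stock rod 5: 40 + 25 = 65
This matches the lower bound, so 5 is optimal.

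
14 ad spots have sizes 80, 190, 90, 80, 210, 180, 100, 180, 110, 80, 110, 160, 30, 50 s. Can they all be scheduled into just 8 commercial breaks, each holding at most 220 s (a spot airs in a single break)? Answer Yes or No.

No

Total = 1650 s; ⌈1650/220⌉ = 8.
The bound of 8 does not rule out 8, but exhaustive search shows no assignment into 8 commercial breaks of capacity 220 s exists — the minimum is 9.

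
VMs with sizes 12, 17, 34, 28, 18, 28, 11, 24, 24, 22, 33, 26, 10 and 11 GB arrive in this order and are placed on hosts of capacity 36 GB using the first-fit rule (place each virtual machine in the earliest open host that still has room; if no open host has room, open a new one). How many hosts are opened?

10

  12 → host 1 (new)  [load 12/36]
  17 → host 1  [load 29/36]
  34 → host 2 (new)  [load 34/36]
  28 → host 3 (new)  [load 28/36]
  18 → host 4 (new)  [load 18/36]
  28 → host 5 (new)  [load 28/36]
  11 → host 4  [load 29/36]
  24 → host 6 (new)  [load 24/36]
  24 → host 7 (new)  [load 24/36]
  22 → host 8 (new)  [load 22/36]
  33 → host 9 (new)  [load 33/36]
  26 → host 10 (new)  [load 26/36]
  10 → host 6  [load 34/36]
  11 → host 7  [load 35/36]
10 hosts opened.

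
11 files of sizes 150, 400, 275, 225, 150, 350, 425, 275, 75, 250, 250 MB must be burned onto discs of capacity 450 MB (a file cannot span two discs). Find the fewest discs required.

Total = 425 + 400 + 350 + 275 + 275 + 250 + 250 + 225 + 150 + 150 + 75 = 2825 MB.
Lower bound: ⌈2825/450⌉ = 7 discs.
A packing using 8 discs:
  disc 1: 425 = 425
  disc 2: 400 = 400
  disc 3: 350 + 75 = 425
  disc 4: 275 + 150 = 425
  disc 5: 275 + 150 = 425
  disc 6: 250 = 250
  disc 7: 250 = 250
  disc 8: 225 = 225
No arrangement into 7 discs stays within capacity, so 8 is optimal.

8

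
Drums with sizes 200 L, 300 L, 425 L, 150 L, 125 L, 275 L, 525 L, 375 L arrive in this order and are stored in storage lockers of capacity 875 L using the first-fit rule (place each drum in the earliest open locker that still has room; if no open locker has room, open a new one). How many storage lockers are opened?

4

  200 → locker 1 (new)  [load 200/875]
  300 → locker 1  [load 500/875]
  425 → locker 2 (new)  [load 425/875]
  150 → locker 1  [load 650/875]
  125 → locker 1  [load 775/875]
  275 → locker 2  [load 700/875]
  525 → locker 3 (new)  [load 525/875]
  375 → locker 4 (new)  [load 375/875]
4 storage lockers opened.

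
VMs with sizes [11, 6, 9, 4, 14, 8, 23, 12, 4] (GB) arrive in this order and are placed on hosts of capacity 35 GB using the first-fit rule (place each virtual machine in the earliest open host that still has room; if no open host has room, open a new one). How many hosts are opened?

3

  11 → host 1 (new)  [load 11/35]
  6 → host 1  [load 17/35]
  9 → host 1  [load 26/35]
  4 → host 1  [load 30/35]
  14 → host 2 (new)  [load 14/35]
  8 → host 2  [load 22/35]
  23 → host 3 (new)  [load 23/35]
  12 → host 2  [load 34/35]
  4 → host 1  [load 34/35]
3 hosts opened.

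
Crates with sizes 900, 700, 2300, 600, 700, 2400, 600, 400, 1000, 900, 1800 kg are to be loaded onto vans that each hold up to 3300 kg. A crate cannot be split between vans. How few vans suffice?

Total = 2400 + 2300 + 1800 + 1000 + 900 + 900 + 700 + 700 + 600 + 600 + 400 = 12300 kg.
Lower bound: ⌈12300/3300⌉ = 4 vans.
A packing using 4 vans:
  van 1: 2400 + 900 = 3300
  van 2: 2300 + 1000 = 3300
  van 3: 1800 + 900 + 600 = 3300
  van 4: 700 + 700 + 600 + 400 = 2400
This matches the lower bound, so 4 is optimal.

4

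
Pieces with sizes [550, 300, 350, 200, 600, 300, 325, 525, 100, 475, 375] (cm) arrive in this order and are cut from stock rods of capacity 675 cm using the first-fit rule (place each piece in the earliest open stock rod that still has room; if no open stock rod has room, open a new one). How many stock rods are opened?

  550 → stock rod 1 (new)  [load 550/675]
  300 → stock rod 2 (new)  [load 300/675]
  350 → stock rod 2  [load 650/675]
  200 → stock rod 3 (new)  [load 200/675]
  600 → stock rod 4 (new)  [load 600/675]
  300 → stock rod 3  [load 500/675]
  325 → stock rod 5 (new)  [load 325/675]
  525 → stock rod 6 (new)  [load 525/675]
  100 → stock rod 1  [load 650/675]
  475 → stock rod 7 (new)  [load 475/675]
  375 → stock rod 8 (new)  [load 375/675]
8 stock rods opened.

8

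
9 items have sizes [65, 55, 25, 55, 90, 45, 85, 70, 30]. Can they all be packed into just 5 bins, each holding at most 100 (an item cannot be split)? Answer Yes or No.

No

Total = 520; ⌈520/100⌉ = 6.
At least 6 bins are required, but only 5 are allowed.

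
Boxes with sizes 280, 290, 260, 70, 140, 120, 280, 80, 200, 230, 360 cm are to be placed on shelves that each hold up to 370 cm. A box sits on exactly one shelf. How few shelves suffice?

7

Total = 360 + 290 + 280 + 280 + 260 + 230 + 200 + 140 + 120 + 80 + 70 = 2310 cm.
Lower bound: ⌈2310/370⌉ = 7 shelves.
A packing using 7 shelves:
  shelf 1: 360 = 360
  shelf 2: 290 + 80 = 370
  shelf 3: 280 + 70 = 350
  shelf 4: 280 = 280
  shelf 5: 260 = 260
  shelf 6: 230 + 140 = 370
  shelf 7: 200 + 120 = 320
This matches the lower bound, so 7 is optimal.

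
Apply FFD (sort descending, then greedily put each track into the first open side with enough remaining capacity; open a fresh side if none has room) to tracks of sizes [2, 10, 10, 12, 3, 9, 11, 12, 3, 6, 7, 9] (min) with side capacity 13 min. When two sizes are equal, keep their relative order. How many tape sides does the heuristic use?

8

Sorted descending: 12, 12, 11, 10, 10, 9, 9, 7, 6, 3, 3, 2.
  12 → side 1 (new)  [load 12/13]
  12 → side 2 (new)  [load 12/13]
  11 → side 3 (new)  [load 11/13]
  10 → side 4 (new)  [load 10/13]
  10 → side 5 (new)  [load 10/13]
  9 → side 6 (new)  [load 9/13]
  9 → side 7 (new)  [load 9/13]
  7 → side 8 (new)  [load 7/13]
  6 → side 8  [load 13/13]
  3 → side 4  [load 13/13]
  3 → side 5  [load 13/13]
  2 → side 3  [load 13/13]
8 tape sides opened.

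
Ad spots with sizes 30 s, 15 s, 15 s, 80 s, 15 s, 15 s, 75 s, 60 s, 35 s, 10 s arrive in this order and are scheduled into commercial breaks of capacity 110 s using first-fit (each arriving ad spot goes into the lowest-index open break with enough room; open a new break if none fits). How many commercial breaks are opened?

4

  30 → break 1 (new)  [load 30/110]
  15 → break 1  [load 45/110]
  15 → break 1  [load 60/110]
  80 → break 2 (new)  [load 80/110]
  15 → break 1  [load 75/110]
  15 → break 1  [load 90/110]
  75 → break 3 (new)  [load 75/110]
  60 → break 4 (new)  [load 60/110]
  35 → break 3  [load 110/110]
  10 → break 1  [load 100/110]
4 commercial breaks opened.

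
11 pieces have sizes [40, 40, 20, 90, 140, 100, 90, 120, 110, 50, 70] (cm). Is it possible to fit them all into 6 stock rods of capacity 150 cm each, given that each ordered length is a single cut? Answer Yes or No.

Total = 870 cm; ⌈870/150⌉ = 6.
The bound of 6 does not rule out 6, but exhaustive search shows no assignment into 6 stock rods of capacity 150 cm exists — the minimum is 7.

No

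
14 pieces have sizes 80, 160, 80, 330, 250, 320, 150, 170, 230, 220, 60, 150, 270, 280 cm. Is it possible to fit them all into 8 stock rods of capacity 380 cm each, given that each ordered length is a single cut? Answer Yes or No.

A valid assignment using 8 stock rods:
  stock rod 1: 330 = 330
  stock rod 2: 320 + 60 = 380
  stock rod 3: 280 + 80 = 360
  stock rod 4: 270 + 80 = 350
  stock rod 5: 250 = 250
  stock rod 6: 230 + 150 = 380
  stock rod 7: 220 + 160 = 380
  stock rod 8: 170 + 150 = 320
Every load is within 380 cm, so 8 stock rods suffice.

Yes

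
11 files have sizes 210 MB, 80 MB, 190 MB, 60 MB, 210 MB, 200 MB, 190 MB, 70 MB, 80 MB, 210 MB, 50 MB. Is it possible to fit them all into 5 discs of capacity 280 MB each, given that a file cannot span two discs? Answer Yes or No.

No

Total = 1550 MB; ⌈1550/280⌉ = 6.
At least 6 discs are required, but only 5 are allowed.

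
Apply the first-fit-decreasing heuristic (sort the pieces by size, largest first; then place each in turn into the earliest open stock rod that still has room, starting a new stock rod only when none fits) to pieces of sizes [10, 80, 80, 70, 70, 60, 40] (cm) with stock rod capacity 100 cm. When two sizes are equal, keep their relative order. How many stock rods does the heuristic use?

5

Sorted descending: 80, 80, 70, 70, 60, 40, 10.
  80 → stock rod 1 (new)  [load 80/100]
  80 → stock rod 2 (new)  [load 80/100]
  70 → stock rod 3 (new)  [load 70/100]
  70 → stock rod 4 (new)  [load 70/100]
  60 → stock rod 5 (new)  [load 60/100]
  40 → stock rod 5  [load 100/100]
  10 → stock rod 1  [load 90/100]
5 stock rods opened.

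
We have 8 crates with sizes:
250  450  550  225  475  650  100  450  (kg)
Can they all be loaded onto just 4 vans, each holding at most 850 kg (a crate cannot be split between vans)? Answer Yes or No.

No

Total = 3150 kg; ⌈3150/850⌉ = 4.
5 crates each exceed half the capacity and cannot share a van, forcing at least 5 vans.
At least 5 vans are required, but only 4 are allowed.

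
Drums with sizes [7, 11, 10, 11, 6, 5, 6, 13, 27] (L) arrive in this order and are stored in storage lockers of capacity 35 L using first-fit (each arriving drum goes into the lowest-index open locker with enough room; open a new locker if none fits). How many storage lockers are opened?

3

  7 → locker 1 (new)  [load 7/35]
  11 → locker 1  [load 18/35]
  10 → locker 1  [load 28/35]
  11 → locker 2 (new)  [load 11/35]
  6 → locker 1  [load 34/35]
  5 → locker 2  [load 16/35]
  6 → locker 2  [load 22/35]
  13 → locker 2  [load 35/35]
  27 → locker 3 (new)  [load 27/35]
3 storage lockers opened.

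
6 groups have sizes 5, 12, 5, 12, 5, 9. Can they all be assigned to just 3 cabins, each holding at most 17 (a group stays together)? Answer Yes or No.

A valid assignment using 3 cabins:
  cabin 1: 12 + 5 = 17
  cabin 2: 12 + 5 = 17
  cabin 3: 9 + 5 = 14
Every load is within 17, so 3 cabins suffice.

Yes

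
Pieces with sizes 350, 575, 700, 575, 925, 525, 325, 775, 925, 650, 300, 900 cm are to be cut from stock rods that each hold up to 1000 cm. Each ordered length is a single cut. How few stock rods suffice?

Total = 925 + 925 + 900 + 775 + 700 + 650 + 575 + 575 + 525 + 350 + 325 + 300 = 7525 cm.
Lower bound: ⌈7525/1000⌉ = 8 stock rods.
Also, 9 pieces each exceed 500 cm, and no two of those can share a stock rod, so at least 9 stock rods are needed.
A packing using 9 stock rods:
  stock rod 1: 925 = 925
  stock rod 2: 925 = 925
  stock rod 3: 900 = 900
  stock rod 4: 775 = 775
  stock rod 5: 700 + 300 = 1000
  stock rod 6: 650 + 350 = 1000
  stock rod 7: 575 + 325 = 900
  stock rod 8: 575 = 575
  stock rod 9: 525 = 525
This matches the lower bound, so 9 is optimal.

9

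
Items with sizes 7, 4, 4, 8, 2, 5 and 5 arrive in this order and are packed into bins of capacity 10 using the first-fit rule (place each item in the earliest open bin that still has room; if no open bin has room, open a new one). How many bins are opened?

  7 → bin 1 (new)  [load 7/10]
  4 → bin 2 (new)  [load 4/10]
  4 → bin 2  [load 8/10]
  8 → bin 3 (new)  [load 8/10]
  2 → bin 1  [load 9/10]
  5 → bin 4 (new)  [load 5/10]
  5 → bin 4  [load 10/10]
4 bins opened.

4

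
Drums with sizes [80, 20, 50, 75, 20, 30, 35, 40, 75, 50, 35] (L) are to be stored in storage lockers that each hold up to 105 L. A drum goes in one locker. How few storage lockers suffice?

6

Total = 80 + 75 + 75 + 50 + 50 + 40 + 35 + 35 + 30 + 20 + 20 = 510 L.
Lower bound: ⌈510/105⌉ = 5 storage lockers.
A packing using 6 storage lockers:
  locker 1: 80 + 20 = 100
  locker 2: 75 + 30 = 105
  locker 3: 75 + 20 = 95
  locker 4: 50 + 50 = 100
  locker 5: 40 + 35 = 75
  locker 6: 35 = 35
No arrangement into 5 storage lockers stays within capacity, so 6 is optimal.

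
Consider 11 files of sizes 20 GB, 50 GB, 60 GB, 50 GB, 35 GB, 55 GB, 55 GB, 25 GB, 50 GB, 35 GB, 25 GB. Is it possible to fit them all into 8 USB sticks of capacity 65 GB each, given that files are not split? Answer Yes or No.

Total = 460 GB; ⌈460/65⌉ = 8.
The bound of 8 does not rule out 8, but exhaustive search shows no assignment into 8 USB sticks of capacity 65 GB exists — the minimum is 9.

No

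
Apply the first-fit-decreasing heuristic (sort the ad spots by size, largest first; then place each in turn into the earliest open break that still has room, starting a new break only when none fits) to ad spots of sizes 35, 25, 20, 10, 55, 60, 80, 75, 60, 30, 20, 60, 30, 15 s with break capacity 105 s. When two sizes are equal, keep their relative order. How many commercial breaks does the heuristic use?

Sorted descending: 80, 75, 60, 60, 60, 55, 35, 30, 30, 25, 20, 20, 15, 10.
  80 → break 1 (new)  [load 80/105]
  75 → break 2 (new)  [load 75/105]
  60 → break 3 (new)  [load 60/105]
  60 → break 4 (new)  [load 60/105]
  60 → break 5 (new)  [load 60/105]
  55 → break 6 (new)  [load 55/105]
  35 → break 3  [load 95/105]
  30 → break 2  [load 105/105]
  30 → break 4  [load 90/105]
  25 → break 1  [load 105/105]
  20 → break 5  [load 80/105]
  20 → break 5  [load 100/105]
  15 → break 4  [load 105/105]
  10 → break 3  [load 105/105]
6 commercial breaks opened.

6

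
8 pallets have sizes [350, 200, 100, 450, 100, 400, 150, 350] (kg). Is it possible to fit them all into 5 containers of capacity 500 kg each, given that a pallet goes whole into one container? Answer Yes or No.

Yes

A valid assignment using 5 containers:
  container 1: 450 = 450
  container 2: 400 + 100 = 500
  container 3: 350 + 150 = 500
  container 4: 350 + 100 = 450
  container 5: 200 = 200
Every load is within 500 kg, so 5 containers suffice.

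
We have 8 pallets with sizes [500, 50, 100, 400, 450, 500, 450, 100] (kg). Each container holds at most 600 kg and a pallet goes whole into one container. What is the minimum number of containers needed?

Total = 500 + 500 + 450 + 450 + 400 + 100 + 100 + 50 = 2550 kg.
Lower bound: ⌈2550/600⌉ = 5 containers.
A packing using 5 containers:
  container 1: 500 + 100 = 600
  container 2: 500 + 100 = 600
  container 3: 450 + 50 = 500
  container 4: 450 = 450
  container 5: 400 = 400
This matches the lower bound, so 5 is optimal.

5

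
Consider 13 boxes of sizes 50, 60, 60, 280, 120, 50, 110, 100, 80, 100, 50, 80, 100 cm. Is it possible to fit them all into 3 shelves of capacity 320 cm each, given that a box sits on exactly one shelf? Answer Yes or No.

Total = 1240 cm; ⌈1240/320⌉ = 4.
At least 4 shelves are required, but only 3 are allowed.

No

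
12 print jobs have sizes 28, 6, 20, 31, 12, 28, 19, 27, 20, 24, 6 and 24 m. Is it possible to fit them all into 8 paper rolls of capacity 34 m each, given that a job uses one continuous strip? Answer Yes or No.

No

Total = 245 m; ⌈245/34⌉ = 8.
9 print jobs each exceed half the capacity and cannot share a roll, forcing at least 9 paper rolls.
At least 9 paper rolls are required, but only 8 are allowed.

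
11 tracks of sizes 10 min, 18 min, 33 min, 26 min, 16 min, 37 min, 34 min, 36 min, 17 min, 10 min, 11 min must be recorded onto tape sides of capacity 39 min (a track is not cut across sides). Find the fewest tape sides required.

Total = 37 + 36 + 34 + 33 + 26 + 18 + 17 + 16 + 11 + 10 + 10 = 248 min.
Lower bound: ⌈248/39⌉ = 7 tape sides.
A packing using 7 tape sides:
  side 1: 37 = 37
  side 2: 36 = 36
  side 3: 34 = 34
  side 4: 33 = 33
  side 5: 26 + 11 = 37
  side 6: 18 + 17 = 35
  side 7: 16 + 10 + 10 = 36
This matches the lower bound, so 7 is optimal.

7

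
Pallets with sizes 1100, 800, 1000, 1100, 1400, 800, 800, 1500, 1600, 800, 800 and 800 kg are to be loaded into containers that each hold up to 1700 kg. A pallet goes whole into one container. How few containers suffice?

9

Total = 1600 + 1500 + 1400 + 1100 + 1100 + 1000 + 800 + 800 + 800 + 800 + 800 + 800 = 12500 kg.
Lower bound: ⌈12500/1700⌉ = 8 containers.
A packing using 9 containers:
  container 1: 1600 = 1600
  container 2: 1500 = 1500
  container 3: 1400 = 1400
  container 4: 1100 = 1100
  container 5: 1100 = 1100
  container 6: 1000 = 1000
  container 7: 800 + 800 = 1600
  container 8: 800 + 800 = 1600
  container 9: 800 + 800 = 1600
No arrangement into 8 containers stays within capacity, so 9 is optimal.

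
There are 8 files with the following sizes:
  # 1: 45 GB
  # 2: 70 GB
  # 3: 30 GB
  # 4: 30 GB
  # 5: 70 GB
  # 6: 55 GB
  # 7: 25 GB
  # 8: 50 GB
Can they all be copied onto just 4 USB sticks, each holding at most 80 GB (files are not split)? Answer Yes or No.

Total = 375 GB; ⌈375/80⌉ = 5.
At least 5 USB sticks are required, but only 4 are allowed.

No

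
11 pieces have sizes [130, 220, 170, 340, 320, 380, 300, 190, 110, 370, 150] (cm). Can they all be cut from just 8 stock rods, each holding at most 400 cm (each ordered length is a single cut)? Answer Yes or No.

A valid assignment using 8 stock rods:
  stock rod 1: 380 = 380
  stock rod 2: 370 = 370
  stock rod 3: 340 = 340
  stock rod 4: 320 = 320
  stock rod 5: 300 = 300
  stock rod 6: 220 + 170 = 390
  stock rod 7: 190 + 150 = 340
  stock rod 8: 130 + 110 = 240
Every load is within 400 cm, so 8 stock rods suffice.

Yes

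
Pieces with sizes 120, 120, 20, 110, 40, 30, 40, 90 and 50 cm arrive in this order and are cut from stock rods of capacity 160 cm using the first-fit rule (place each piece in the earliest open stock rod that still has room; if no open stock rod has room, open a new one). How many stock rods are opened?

5

  120 → stock rod 1 (new)  [load 120/160]
  120 → stock rod 2 (new)  [load 120/160]
  20 → stock rod 1  [load 140/160]
  110 → stock rod 3 (new)  [load 110/160]
  40 → stock rod 2  [load 160/160]
  30 → stock rod 3  [load 140/160]
  40 → stock rod 4 (new)  [load 40/160]
  90 → stock rod 4  [load 130/160]
  50 → stock rod 5 (new)  [load 50/160]
5 stock rods opened.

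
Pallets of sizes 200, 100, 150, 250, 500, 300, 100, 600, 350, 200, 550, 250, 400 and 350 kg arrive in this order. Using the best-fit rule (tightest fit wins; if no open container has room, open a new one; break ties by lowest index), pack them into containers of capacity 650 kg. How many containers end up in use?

  200 → container 1 (new)  [load 200/650]
  100 → container 1  [load 300/650]
  150 → container 1  [load 450/650]
  250 → container 2 (new)  [load 250/650]
  500 → container 3 (new)  [load 500/650]
  300 → container 2  [load 550/650]
  100 → container 2  [load 650/650]
  600 → container 4 (new)  [load 600/650]
  350 → container 5 (new)  [load 350/650]
  200 → container 1  [load 650/650]
  550 → container 6 (new)  [load 550/650]
  250 → container 5  [load 600/650]
  400 → container 7 (new)  [load 400/650]
  350 → container 8 (new)  [load 350/650]
8 containers opened.

8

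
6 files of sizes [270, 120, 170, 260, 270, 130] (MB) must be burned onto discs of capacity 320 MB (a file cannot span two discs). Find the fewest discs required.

Total = 270 + 270 + 260 + 170 + 130 + 120 = 1220 MB.
Lower bound: ⌈1220/320⌉ = 4 discs.
A packing using 5 discs:
  disc 1: 270 = 270
  disc 2: 270 = 270
  disc 3: 260 = 260
  disc 4: 170 + 130 = 300
  disc 5: 120 = 120
No arrangement into 4 discs stays within capacity, so 5 is optimal.

5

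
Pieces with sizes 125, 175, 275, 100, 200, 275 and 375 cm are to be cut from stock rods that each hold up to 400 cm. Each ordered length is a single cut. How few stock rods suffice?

4

Total = 375 + 275 + 275 + 200 + 175 + 125 + 100 = 1525 cm.
Lower bound: ⌈1525/400⌉ = 4 stock rods.
A packing using 4 stock rods:
  stock rod 1: 375 = 375
  stock rod 2: 275 + 125 = 400
  stock rod 3: 275 + 100 = 375
  stock rod 4: 200 + 175 = 375
This matches the lower bound, so 4 is optimal.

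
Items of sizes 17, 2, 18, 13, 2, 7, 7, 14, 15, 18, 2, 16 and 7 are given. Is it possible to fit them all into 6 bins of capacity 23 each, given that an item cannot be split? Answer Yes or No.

No

Total = 138; ⌈138/23⌉ = 6.
7 items each exceed half the capacity and cannot share a bin, forcing at least 7 bins.
At least 7 bins are required, but only 6 are allowed.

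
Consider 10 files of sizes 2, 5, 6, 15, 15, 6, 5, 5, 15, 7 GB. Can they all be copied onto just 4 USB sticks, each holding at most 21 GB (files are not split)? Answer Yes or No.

A valid assignment using 4 USB sticks:
  USB stick 1: 15 + 6 = 21
  USB stick 2: 15 + 6 = 21
  USB stick 3: 15 + 5 = 20
  USB stick 4: 7 + 5 + 5 + 2 = 19
Every load is within 21 GB, so 4 USB sticks suffice.

Yes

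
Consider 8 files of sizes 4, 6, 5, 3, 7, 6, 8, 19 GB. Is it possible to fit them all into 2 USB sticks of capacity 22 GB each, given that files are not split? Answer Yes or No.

Total = 58 GB; ⌈58/22⌉ = 3.
At least 3 USB sticks are required, but only 2 are allowed.

No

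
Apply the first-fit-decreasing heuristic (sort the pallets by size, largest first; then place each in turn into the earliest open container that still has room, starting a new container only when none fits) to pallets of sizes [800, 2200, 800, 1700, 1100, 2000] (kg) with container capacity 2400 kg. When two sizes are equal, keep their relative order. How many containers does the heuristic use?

5

Sorted descending: 2200, 2000, 1700, 1100, 800, 800.
  2200 → container 1 (new)  [load 2200/2400]
  2000 → container 2 (new)  [load 2000/2400]
  1700 → container 3 (new)  [load 1700/2400]
  1100 → container 4 (new)  [load 1100/2400]
  800 → container 4  [load 1900/2400]
  800 → container 5 (new)  [load 800/2400]
5 containers opened.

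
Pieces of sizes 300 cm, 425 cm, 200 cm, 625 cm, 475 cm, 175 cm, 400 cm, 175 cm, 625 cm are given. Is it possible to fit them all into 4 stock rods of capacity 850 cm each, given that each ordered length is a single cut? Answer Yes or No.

No

Total = 3400 cm; ⌈3400/850⌉ = 4.
The bound of 4 does not rule out 4, but exhaustive search shows no assignment into 4 stock rods of capacity 850 cm exists — the minimum is 5.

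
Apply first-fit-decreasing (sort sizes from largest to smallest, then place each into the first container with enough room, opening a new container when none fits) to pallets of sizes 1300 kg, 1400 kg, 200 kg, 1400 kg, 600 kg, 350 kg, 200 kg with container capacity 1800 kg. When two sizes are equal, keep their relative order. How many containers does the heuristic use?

Sorted descending: 1400, 1400, 1300, 600, 350, 200, 200.
  1400 → container 1 (new)  [load 1400/1800]
  1400 → container 2 (new)  [load 1400/1800]
  1300 → container 3 (new)  [load 1300/1800]
  600 → container 4 (new)  [load 600/1800]
  350 → container 1  [load 1750/1800]
  200 → container 2  [load 1600/1800]
  200 → container 2  [load 1800/1800]
4 containers opened.

4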